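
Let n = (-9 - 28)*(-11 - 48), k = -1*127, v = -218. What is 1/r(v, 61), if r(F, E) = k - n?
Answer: -1/2310 ≈ -0.00043290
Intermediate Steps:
k = -127
n = 2183 (n = -37*(-59) = 2183)
r(F, E) = -2310 (r(F, E) = -127 - 1*2183 = -127 - 2183 = -2310)
1/r(v, 61) = 1/(-2310) = -1/2310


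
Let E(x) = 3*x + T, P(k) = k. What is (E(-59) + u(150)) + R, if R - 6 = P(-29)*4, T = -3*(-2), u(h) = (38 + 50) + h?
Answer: -43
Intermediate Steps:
u(h) = 88 + h
T = 6
R = -110 (R = 6 - 29*4 = 6 - 116 = -110)
E(x) = 6 + 3*x (E(x) = 3*x + 6 = 6 + 3*x)
(E(-59) + u(150)) + R = ((6 + 3*(-59)) + (88 + 150)) - 110 = ((6 - 177) + 238) - 110 = (-171 + 238) - 110 = 67 - 110 = -43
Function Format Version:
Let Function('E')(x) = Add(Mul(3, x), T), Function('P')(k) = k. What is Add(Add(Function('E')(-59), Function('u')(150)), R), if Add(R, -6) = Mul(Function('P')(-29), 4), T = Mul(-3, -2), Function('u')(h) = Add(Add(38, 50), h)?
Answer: -43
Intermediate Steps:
Function('u')(h) = Add(88, h)
T = 6
R = -110 (R = Add(6, Mul(-29, 4)) = Add(6, -116) = -110)
Function('E')(x) = Add(6, Mul(3, x)) (Function('E')(x) = Add(Mul(3, x), 6) = Add(6, Mul(3, x)))
Add(Add(Function('E')(-59), Function('u')(150)), R) = Add(Add(Add(6, Mul(3, -59)), Add(88, 150)), -110) = Add(Add(Add(6, -177), 238), -110) = Add(Add(-171, 238), -110) = Add(67, -110) = -43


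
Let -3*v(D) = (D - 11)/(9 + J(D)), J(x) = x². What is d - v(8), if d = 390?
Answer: 28469/73 ≈ 389.99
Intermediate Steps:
v(D) = -(-11 + D)/(3*(9 + D²)) (v(D) = -(D - 11)/(3*(9 + D²)) = -(-11 + D)/(3*(9 + D²)))
d - v(8) = 390 - (11 - 1*8)/(3*(9 + 8²)) = 390 - (11 - 8)/(3*(9 + 64)) = 390 - 3/(3*73) = 390 - 1*1/73 = 390 - 1/73 = 28469/73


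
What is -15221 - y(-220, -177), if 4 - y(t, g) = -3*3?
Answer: -15234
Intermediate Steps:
y(t, g) = 13 (y(t, g) = 4 - (-3)*3 = 4 - 1*(-9) = 4 + 9 = 13)
-15221 - y(-220, -177) = -15221 - 1*13 = -15221 - 13 = -15234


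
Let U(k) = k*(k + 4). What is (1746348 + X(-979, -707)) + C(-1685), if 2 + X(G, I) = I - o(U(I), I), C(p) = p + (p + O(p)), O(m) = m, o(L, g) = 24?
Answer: 1740560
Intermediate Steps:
U(k) = k*(4 + k)
C(p) = 3*p (C(p) = p + (p + p) = p + 2*p = 3*p)
X(G, I) = -26 + I (X(G, I) = -2 + (I - 1*24) = -2 + (I - 24) = -2 + (-24 + I) = -26 + I)
(1746348 + X(-979, -707)) + C(-1685) = (1746348 + (-26 - 707)) + 3*(-1685) = (1746348 - 733) - 5055 = 1745615 - 5055 = 1740560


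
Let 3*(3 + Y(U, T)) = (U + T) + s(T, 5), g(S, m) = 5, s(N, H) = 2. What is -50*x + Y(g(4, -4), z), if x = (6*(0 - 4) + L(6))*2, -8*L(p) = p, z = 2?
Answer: 2475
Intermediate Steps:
L(p) = -p/8
Y(U, T) = -7/3 + T/3 + U/3 (Y(U, T) = -3 + ((U + T) + 2)/3 = -3 + ((T + U) + 2)/3 = -3 + (2 + T + U)/3 = -3 + (2/3 + T/3 + U/3) = -7/3 + T/3 + U/3)
x = -99/2 (x = (6*(0 - 4) - 1/8*6)*2 = (6*(-4) - 3/4)*2 = (-24 - 3/4)*2 = -99/4*2 = -99/2 ≈ -49.500)
-50*x + Y(g(4, -4), z) = -50*(-99/2) + (-7/3 + (1/3)*2 + (1/3)*5) = 2475 + (-7/3 + 2/3 + 5/3) = 2475 + 0 = 2475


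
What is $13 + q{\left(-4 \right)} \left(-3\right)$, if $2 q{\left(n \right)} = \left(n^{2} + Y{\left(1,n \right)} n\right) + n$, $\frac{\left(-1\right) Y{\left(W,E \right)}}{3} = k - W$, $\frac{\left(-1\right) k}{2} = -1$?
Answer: $-23$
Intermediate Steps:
$k = 2$ ($k = \left(-2\right) \left(-1\right) = 2$)
$Y{\left(W,E \right)} = -6 + 3 W$ ($Y{\left(W,E \right)} = - 3 \left(2 - W\right) = -6 + 3 W$)
$q{\left(n \right)} = \frac{n^{2}}{2} - n$ ($q{\left(n \right)} = \frac{\left(n^{2} + \left(-6 + 3 \cdot 1\right) n\right) + n}{2} = \frac{\left(n^{2} + \left(-6 + 3\right) n\right) + n}{2} = \frac{\left(n^{2} - 3 n\right) + n}{2} = \frac{n^{2} - 2 n}{2} = \frac{n^{2}}{2} - n$)
$13 + q{\left(-4 \right)} \left(-3\right) = 13 + \frac{1}{2} \left(-4\right) \left(-2 - 4\right) \left(-3\right) = 13 + \frac{1}{2} \left(-4\right) \left(-6\right) \left(-3\right) = 13 + 12 \left(-3\right) = 13 - 36 = -23$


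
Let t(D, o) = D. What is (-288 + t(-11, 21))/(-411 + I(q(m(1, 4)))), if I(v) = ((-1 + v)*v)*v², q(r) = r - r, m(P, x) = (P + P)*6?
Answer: 299/411 ≈ 0.72749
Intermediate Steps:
m(P, x) = 12*P (m(P, x) = (2*P)*6 = 12*P)
q(r) = 0
I(v) = v³*(-1 + v) (I(v) = (v*(-1 + v))*v² = v³*(-1 + v))
(-288 + t(-11, 21))/(-411 + I(q(m(1, 4)))) = (-288 - 11)/(-411 + 0³*(-1 + 0)) = -299/(-411 + 0*(-1)) = -299/(-411 + 0) = -299/(-411) = -299*(-1/411) = 299/411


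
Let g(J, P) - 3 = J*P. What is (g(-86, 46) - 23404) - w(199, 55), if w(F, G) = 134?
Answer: -27491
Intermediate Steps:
g(J, P) = 3 + J*P
(g(-86, 46) - 23404) - w(199, 55) = ((3 - 86*46) - 23404) - 1*134 = ((3 - 3956) - 23404) - 134 = (-3953 - 23404) - 134 = -27357 - 134 = -27491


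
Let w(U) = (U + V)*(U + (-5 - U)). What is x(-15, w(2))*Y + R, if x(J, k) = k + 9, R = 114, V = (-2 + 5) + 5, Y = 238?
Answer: -9644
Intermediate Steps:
V = 8 (V = 3 + 5 = 8)
w(U) = -40 - 5*U (w(U) = (U + 8)*(U + (-5 - U)) = (8 + U)*(-5) = -40 - 5*U)
x(J, k) = 9 + k
x(-15, w(2))*Y + R = (9 + (-40 - 5*2))*238 + 114 = (9 + (-40 - 10))*238 + 114 = (9 - 50)*238 + 114 = -41*238 + 114 = -9758 + 114 = -9644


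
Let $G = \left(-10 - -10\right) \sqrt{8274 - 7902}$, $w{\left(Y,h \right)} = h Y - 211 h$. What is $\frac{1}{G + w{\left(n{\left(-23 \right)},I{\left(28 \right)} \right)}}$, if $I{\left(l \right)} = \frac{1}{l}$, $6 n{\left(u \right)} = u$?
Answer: $- \frac{168}{1289} \approx -0.13033$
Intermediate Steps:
$n{\left(u \right)} = \frac{u}{6}$
$w{\left(Y,h \right)} = - 211 h + Y h$ ($w{\left(Y,h \right)} = Y h - 211 h = - 211 h + Y h$)
$G = 0$ ($G = \left(-10 + 10\right) \sqrt{372} = 0 \cdot 2 \sqrt{93} = 0$)
$\frac{1}{G + w{\left(n{\left(-23 \right)},I{\left(28 \right)} \right)}} = \frac{1}{0 + \frac{-211 + \frac{1}{6} \left(-23\right)}{28}} = \frac{1}{0 + \frac{-211 - \frac{23}{6}}{28}} = \frac{1}{0 + \frac{1}{28} \left(- \frac{1289}{6}\right)} = \frac{1}{0 - \frac{1289}{168}} = \frac{1}{- \frac{1289}{168}} = - \frac{168}{1289}$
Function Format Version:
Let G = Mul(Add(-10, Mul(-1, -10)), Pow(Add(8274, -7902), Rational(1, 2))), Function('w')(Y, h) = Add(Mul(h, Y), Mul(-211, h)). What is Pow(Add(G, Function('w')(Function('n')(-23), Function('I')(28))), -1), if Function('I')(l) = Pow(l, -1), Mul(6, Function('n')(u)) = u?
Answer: Rational(-168, 1289) ≈ -0.13033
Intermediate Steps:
Function('n')(u) = Mul(Rational(1, 6), u)
Function('w')(Y, h) = Add(Mul(-211, h), Mul(Y, h)) (Function('w')(Y, h) = Add(Mul(Y, h), Mul(-211, h)) = Add(Mul(-211, h), Mul(Y, h)))
G = 0 (G = Mul(Add(-10, 10), Pow(372, Rational(1, 2))) = Mul(0, Mul(2, Pow(93, Rational(1, 2)))) = 0)
Pow(Add(G, Function('w')(Function('n')(-23), Function('I')(28))), -1) = Pow(Add(0, Mul(Pow(28, -1), Add(-211, Mul(Rational(1, 6), -23)))), -1) = Pow(Add(0, Mul(Rational(1, 28), Add(-211, Rational(-23, 6)))), -1) = Pow(Add(0, Mul(Rational(1, 28), Rational(-1289, 6))), -1) = Pow(Add(0, Rational(-1289, 168)), -1) = Pow(Rational(-1289, 168), -1) = Rational(-168, 1289)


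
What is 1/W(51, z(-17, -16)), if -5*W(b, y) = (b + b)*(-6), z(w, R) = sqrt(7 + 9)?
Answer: 5/612 ≈ 0.0081699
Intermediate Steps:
z(w, R) = 4 (z(w, R) = sqrt(16) = 4)
W(b, y) = 12*b/5 (W(b, y) = -(b + b)*(-6)/5 = -2*b*(-6)/5 = -(-12)*b/5 = 12*b/5)
1/W(51, z(-17, -16)) = 1/((12/5)*51) = 1/(612/5) = 5/612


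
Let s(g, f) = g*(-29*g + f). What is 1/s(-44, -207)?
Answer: -1/47036 ≈ -2.1260e-5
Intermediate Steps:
s(g, f) = g*(f - 29*g)
1/s(-44, -207) = 1/(-44*(-207 - 29*(-44))) = 1/(-44*(-207 + 1276)) = 1/(-44*1069) = 1/(-47036) = -1/47036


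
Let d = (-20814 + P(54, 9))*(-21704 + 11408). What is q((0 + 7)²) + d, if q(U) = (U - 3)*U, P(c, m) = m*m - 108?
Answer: 214581190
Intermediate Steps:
P(c, m) = -108 + m² (P(c, m) = m² - 108 = -108 + m²)
q(U) = U*(-3 + U) (q(U) = (-3 + U)*U = U*(-3 + U))
d = 214578936 (d = (-20814 + (-108 + 9²))*(-21704 + 11408) = (-20814 + (-108 + 81))*(-10296) = (-20814 - 27)*(-10296) = -20841*(-10296) = 214578936)
q((0 + 7)²) + d = (0 + 7)²*(-3 + (0 + 7)²) + 214578936 = 7²*(-3 + 7²) + 214578936 = 49*(-3 + 49) + 214578936 = 49*46 + 214578936 = 2254 + 214578936 = 214581190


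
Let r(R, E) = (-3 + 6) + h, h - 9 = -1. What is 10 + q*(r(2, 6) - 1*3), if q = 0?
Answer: 10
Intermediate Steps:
h = 8 (h = 9 - 1 = 8)
r(R, E) = 11 (r(R, E) = (-3 + 6) + 8 = 3 + 8 = 11)
10 + q*(r(2, 6) - 1*3) = 10 + 0*(11 - 1*3) = 10 + 0*(11 - 3) = 10 + 0*8 = 10 + 0 = 10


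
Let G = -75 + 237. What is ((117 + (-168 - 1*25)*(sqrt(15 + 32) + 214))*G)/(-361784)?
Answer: 3335985/180892 + 15633*sqrt(47)/180892 ≈ 19.034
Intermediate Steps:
G = 162
((117 + (-168 - 1*25)*(sqrt(15 + 32) + 214))*G)/(-361784) = ((117 + (-168 - 1*25)*(sqrt(15 + 32) + 214))*162)/(-361784) = ((117 + (-168 - 25)*(sqrt(47) + 214))*162)*(-1/361784) = ((117 - 193*(214 + sqrt(47)))*162)*(-1/361784) = ((117 + (-41302 - 193*sqrt(47)))*162)*(-1/361784) = ((-41185 - 193*sqrt(47))*162)*(-1/361784) = (-6671970 - 31266*sqrt(47))*(-1/361784) = 3335985/180892 + 15633*sqrt(47)/180892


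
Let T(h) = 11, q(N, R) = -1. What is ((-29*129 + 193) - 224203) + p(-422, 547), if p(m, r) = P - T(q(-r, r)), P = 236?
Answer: -227526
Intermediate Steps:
p(m, r) = 225 (p(m, r) = 236 - 1*11 = 236 - 11 = 225)
((-29*129 + 193) - 224203) + p(-422, 547) = ((-29*129 + 193) - 224203) + 225 = ((-3741 + 193) - 224203) + 225 = (-3548 - 224203) + 225 = -227751 + 225 = -227526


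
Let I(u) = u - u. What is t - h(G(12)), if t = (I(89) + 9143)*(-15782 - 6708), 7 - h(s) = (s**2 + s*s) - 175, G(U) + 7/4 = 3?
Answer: -1645009991/8 ≈ -2.0563e+8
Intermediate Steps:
G(U) = 5/4 (G(U) = -7/4 + 3 = 5/4)
I(u) = 0
h(s) = 182 - 2*s**2 (h(s) = 7 - ((s**2 + s*s) - 175) = 7 - ((s**2 + s**2) - 175) = 7 - (2*s**2 - 175) = 7 - (-175 + 2*s**2) = 7 + (175 - 2*s**2) = 182 - 2*s**2)
t = -205626070 (t = (0 + 9143)*(-15782 - 6708) = 9143*(-22490) = -205626070)
t - h(G(12)) = -205626070 - (182 - 2*(5/4)**2) = -205626070 - (182 - 2*25/16) = -205626070 - (182 - 25/8) = -205626070 - 1*1431/8 = -205626070 - 1431/8 = -1645009991/8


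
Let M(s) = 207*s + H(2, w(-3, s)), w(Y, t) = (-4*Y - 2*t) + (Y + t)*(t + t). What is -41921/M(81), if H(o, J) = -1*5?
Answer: -41921/16762 ≈ -2.5010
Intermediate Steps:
w(Y, t) = -4*Y - 2*t + 2*t*(Y + t) (w(Y, t) = (-4*Y - 2*t) + (Y + t)*(2*t) = (-4*Y - 2*t) + 2*t*(Y + t) = -4*Y - 2*t + 2*t*(Y + t))
H(o, J) = -5
M(s) = -5 + 207*s (M(s) = 207*s - 5 = -5 + 207*s)
-41921/M(81) = -41921/(-5 + 207*81) = -41921/(-5 + 16767) = -41921/16762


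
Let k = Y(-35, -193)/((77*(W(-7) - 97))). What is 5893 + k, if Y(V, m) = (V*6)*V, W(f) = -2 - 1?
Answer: 129625/22 ≈ 5892.0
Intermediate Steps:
W(f) = -3
Y(V, m) = 6*V**2 (Y(V, m) = (6*V)*V = 6*V**2)
k = -21/22 (k = (6*(-35)**2)/((77*(-3 - 97))) = (6*1225)/((77*(-100))) = 7350/(-7700) = 7350*(-1/7700) = -21/22 ≈ -0.95455)
5893 + k = 5893 - 21/22 = 129625/22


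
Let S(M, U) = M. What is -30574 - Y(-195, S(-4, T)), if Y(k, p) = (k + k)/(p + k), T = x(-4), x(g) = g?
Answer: -6084616/199 ≈ -30576.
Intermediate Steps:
T = -4
Y(k, p) = 2*k/(k + p) (Y(k, p) = (2*k)/(k + p) = 2*k/(k + p))
-30574 - Y(-195, S(-4, T)) = -30574 - 2*(-195)/(-195 - 4) = -30574 - 2*(-195)/(-199) = -30574 - 2*(-195)*(-1)/199 = -30574 - 1*390/199 = -30574 - 390/199 = -6084616/199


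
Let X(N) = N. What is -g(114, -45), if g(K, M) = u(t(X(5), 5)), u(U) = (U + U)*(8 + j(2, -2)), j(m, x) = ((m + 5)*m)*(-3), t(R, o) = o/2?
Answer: 170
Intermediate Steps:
t(R, o) = o/2 (t(R, o) = o*(½) = o/2)
j(m, x) = -3*m*(5 + m) (j(m, x) = ((5 + m)*m)*(-3) = (m*(5 + m))*(-3) = -3*m*(5 + m))
u(U) = -68*U (u(U) = (U + U)*(8 - 3*2*(5 + 2)) = (2*U)*(8 - 3*2*7) = (2*U)*(8 - 42) = (2*U)*(-34) = -68*U)
g(K, M) = -170 (g(K, M) = -34*5 = -68*5/2 = -170)
-g(114, -45) = -1*(-170) = 170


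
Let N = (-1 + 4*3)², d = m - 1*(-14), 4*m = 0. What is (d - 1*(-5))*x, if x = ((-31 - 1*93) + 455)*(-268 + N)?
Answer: -924483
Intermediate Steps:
m = 0 (m = (¼)*0 = 0)
d = 14 (d = 0 - 1*(-14) = 0 + 14 = 14)
N = 121 (N = (-1 + 12)² = 11² = 121)
x = -48657 (x = ((-31 - 1*93) + 455)*(-268 + 121) = ((-31 - 93) + 455)*(-147) = (-124 + 455)*(-147) = 331*(-147) = -48657)
(d - 1*(-5))*x = (14 - 1*(-5))*(-48657) = (14 + 5)*(-48657) = 19*(-48657) = -924483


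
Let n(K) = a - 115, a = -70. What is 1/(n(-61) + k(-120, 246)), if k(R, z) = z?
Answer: 1/61 ≈ 0.016393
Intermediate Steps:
n(K) = -185 (n(K) = -70 - 115 = -185)
1/(n(-61) + k(-120, 246)) = 1/(-185 + 246) = 1/61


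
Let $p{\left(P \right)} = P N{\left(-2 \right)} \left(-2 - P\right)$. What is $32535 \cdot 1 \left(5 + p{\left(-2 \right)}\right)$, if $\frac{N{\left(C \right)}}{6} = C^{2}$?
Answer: $162675$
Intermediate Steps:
$N{\left(C \right)} = 6 C^{2}$
$p{\left(P \right)} = 24 P \left(-2 - P\right)$ ($p{\left(P \right)} = P 6 \left(-2\right)^{2} \left(-2 - P\right) = P 6 \cdot 4 \left(-2 - P\right) = P 24 \left(-2 - P\right) = 24 P \left(-2 - P\right)$)
$32535 \cdot 1 \left(5 + p{\left(-2 \right)}\right) = 32535 \cdot 1 \left(5 - - 48 \left(2 - 2\right)\right) = 32535 \cdot 1 \left(5 - \left(-48\right) 0\right) = 32535 \cdot 1 \left(5 + 0\right) = 32535 \cdot 1 \cdot 5 = 32535 \cdot 5 = 162675$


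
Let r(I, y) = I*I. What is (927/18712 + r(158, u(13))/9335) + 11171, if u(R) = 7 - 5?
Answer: 1951787184833/174676520 ≈ 11174.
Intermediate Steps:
u(R) = 2
r(I, y) = I**2
(927/18712 + r(158, u(13))/9335) + 11171 = (927/18712 + 158**2/9335) + 11171 = (927*(1/18712) + 24964*(1/9335)) + 11171 = (927/18712 + 24964/9335) + 11171 = 475779913/174676520 + 11171 = 1951787184833/174676520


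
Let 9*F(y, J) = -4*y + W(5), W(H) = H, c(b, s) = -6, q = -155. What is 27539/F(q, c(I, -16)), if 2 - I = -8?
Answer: 247851/625 ≈ 396.56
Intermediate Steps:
I = 10 (I = 2 - 1*(-8) = 2 + 8 = 10)
F(y, J) = 5/9 - 4*y/9 (F(y, J) = (-4*y + 5)/9 = (5 - 4*y)/9 = 5/9 - 4*y/9)
27539/F(q, c(I, -16)) = 27539/(5/9 - 4/9*(-155)) = 27539/(5/9 + 620/9) = 27539/(625/9) = 27539*(9/625) = 247851/625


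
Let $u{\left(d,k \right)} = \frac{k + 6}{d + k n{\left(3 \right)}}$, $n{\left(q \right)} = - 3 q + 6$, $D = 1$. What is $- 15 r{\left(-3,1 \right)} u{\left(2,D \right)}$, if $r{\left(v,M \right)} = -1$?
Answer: $-105$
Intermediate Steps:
$n{\left(q \right)} = 6 - 3 q$
$u{\left(d,k \right)} = \frac{6 + k}{d - 3 k}$ ($u{\left(d,k \right)} = \frac{k + 6}{d + k \left(6 - 9\right)} = \frac{6 + k}{d + k \left(6 - 9\right)} = \frac{6 + k}{d + k \left(-3\right)} = \frac{6 + k}{d - 3 k}$)
$- 15 r{\left(-3,1 \right)} u{\left(2,D \right)} = \left(-15\right) \left(-1\right) \frac{6 + 1}{2 - 3} = 15 \frac{1}{2 - 3} \cdot 7 = 15 \frac{1}{-1} \cdot 7 = 15 \left(\left(-1\right) 7\right) = 15 \left(-7\right) = -105$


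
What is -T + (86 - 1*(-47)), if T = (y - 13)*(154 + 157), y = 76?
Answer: -19460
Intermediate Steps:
T = 19593 (T = (76 - 13)*(154 + 157) = 63*311 = 19593)
-T + (86 - 1*(-47)) = -1*19593 + (86 - 1*(-47)) = -19593 + (86 + 47) = -19593 + 133 = -19460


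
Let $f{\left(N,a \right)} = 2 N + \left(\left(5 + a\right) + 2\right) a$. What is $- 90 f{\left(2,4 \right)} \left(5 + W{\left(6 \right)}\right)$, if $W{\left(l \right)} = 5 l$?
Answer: $-151200$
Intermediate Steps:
$f{\left(N,a \right)} = 2 N + a \left(7 + a\right)$ ($f{\left(N,a \right)} = 2 N + \left(7 + a\right) a = 2 N + a \left(7 + a\right)$)
$- 90 f{\left(2,4 \right)} \left(5 + W{\left(6 \right)}\right) = - 90 \left(4^{2} + 2 \cdot 2 + 7 \cdot 4\right) \left(5 + 5 \cdot 6\right) = - 90 \left(16 + 4 + 28\right) \left(5 + 30\right) = - 90 \cdot 48 \cdot 35 = \left(-90\right) 1680 = -151200$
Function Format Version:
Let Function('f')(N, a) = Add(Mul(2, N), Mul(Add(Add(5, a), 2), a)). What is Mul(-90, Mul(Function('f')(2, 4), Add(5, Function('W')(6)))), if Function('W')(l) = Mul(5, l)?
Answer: -151200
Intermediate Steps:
Function('f')(N, a) = Add(Mul(2, N), Mul(a, Add(7, a))) (Function('f')(N, a) = Add(Mul(2, N), Mul(Add(7, a), a)) = Add(Mul(2, N), Mul(a, Add(7, a))))
Mul(-90, Mul(Function('f')(2, 4), Add(5, Function('W')(6)))) = Mul(-90, Mul(Add(Pow(4, 2), Mul(2, 2), Mul(7, 4)), Add(5, Mul(5, 6)))) = Mul(-90, Mul(Add(16, 4, 28), Add(5, 30))) = Mul(-90, Mul(48, 35)) = Mul(-90, 1680) = -151200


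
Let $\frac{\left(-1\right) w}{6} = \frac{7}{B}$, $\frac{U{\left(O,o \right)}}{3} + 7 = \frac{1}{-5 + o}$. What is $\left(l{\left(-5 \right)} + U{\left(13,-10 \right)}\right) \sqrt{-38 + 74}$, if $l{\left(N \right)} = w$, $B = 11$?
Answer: $- \frac{8256}{55} \approx -150.11$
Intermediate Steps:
$U{\left(O,o \right)} = -21 + \frac{3}{-5 + o}$
$w = - \frac{42}{11}$ ($w = - 6 \cdot \frac{7}{11} = - 6 \cdot 7 \cdot \frac{1}{11} = \left(-6\right) \frac{7}{11} = - \frac{42}{11} \approx -3.8182$)
$l{\left(N \right)} = - \frac{42}{11}$
$\left(l{\left(-5 \right)} + U{\left(13,-10 \right)}\right) \sqrt{-38 + 74} = \left(- \frac{42}{11} + \frac{3 \left(36 - -70\right)}{-5 - 10}\right) \sqrt{-38 + 74} = \left(- \frac{42}{11} + \frac{3 \left(36 + 70\right)}{-15}\right) \sqrt{36} = \left(- \frac{42}{11} + 3 \left(- \frac{1}{15}\right) 106\right) 6 = \left(- \frac{42}{11} - \frac{106}{5}\right) 6 = \left(- \frac{1376}{55}\right) 6 = - \frac{8256}{55}$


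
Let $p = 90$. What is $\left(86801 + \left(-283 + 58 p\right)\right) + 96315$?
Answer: $188053$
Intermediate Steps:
$\left(86801 + \left(-283 + 58 p\right)\right) + 96315 = \left(86801 + \left(-283 + 58 \cdot 90\right)\right) + 96315 = \left(86801 + \left(-283 + 5220\right)\right) + 96315 = \left(86801 + 4937\right) + 96315 = 91738 + 96315 = 188053$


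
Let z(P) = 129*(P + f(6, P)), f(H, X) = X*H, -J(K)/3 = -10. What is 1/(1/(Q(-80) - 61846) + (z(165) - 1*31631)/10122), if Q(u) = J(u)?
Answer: 312850776/3627481451 ≈ 0.086245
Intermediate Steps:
J(K) = 30 (J(K) = -3*(-10) = 30)
Q(u) = 30
f(H, X) = H*X
z(P) = 903*P (z(P) = 129*(P + 6*P) = 129*(7*P) = 903*P)
1/(1/(Q(-80) - 61846) + (z(165) - 1*31631)/10122) = 1/(1/(30 - 61846) + (903*165 - 1*31631)/10122) = 1/(1/(-61816) + (148995 - 31631)*(1/10122)) = 1/(-1/61816 + 117364*(1/10122)) = 1/(-1/61816 + 58682/5061) = 1/(3627481451/312850776) = 312850776/3627481451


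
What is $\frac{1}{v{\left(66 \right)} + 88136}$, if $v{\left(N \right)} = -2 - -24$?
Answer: $\frac{1}{88158} \approx 1.1343 \cdot 10^{-5}$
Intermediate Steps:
$v{\left(N \right)} = 22$ ($v{\left(N \right)} = -2 + 24 = 22$)
$\frac{1}{v{\left(66 \right)} + 88136} = \frac{1}{22 + 88136} = \frac{1}{88158}$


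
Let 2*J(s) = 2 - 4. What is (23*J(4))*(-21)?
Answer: 483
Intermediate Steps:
J(s) = -1 (J(s) = (2 - 4)/2 = (½)*(-2) = -1)
(23*J(4))*(-21) = (23*(-1))*(-21) = -23*(-21) = 483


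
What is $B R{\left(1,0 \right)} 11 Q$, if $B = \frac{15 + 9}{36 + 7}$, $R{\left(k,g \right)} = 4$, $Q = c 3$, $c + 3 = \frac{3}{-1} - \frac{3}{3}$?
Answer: $- \frac{22176}{43} \approx -515.72$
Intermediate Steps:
$c = -7$ ($c = -3 + \left(\frac{3}{-1} - \frac{3}{3}\right) = -3 + \left(3 \left(-1\right) - 1\right) = -3 - 4 = -7$)
$Q = -21$ ($Q = \left(-7\right) 3 = -21$)
$B = \frac{24}{43} \approx 0.55814$
$B R{\left(1,0 \right)} 11 Q = \frac{24 \cdot 4 \cdot 11 \left(-21\right)}{43} = \frac{24 \cdot 44 \left(-21\right)}{43} = \frac{24}{43} \left(-924\right) = - \frac{22176}{43}$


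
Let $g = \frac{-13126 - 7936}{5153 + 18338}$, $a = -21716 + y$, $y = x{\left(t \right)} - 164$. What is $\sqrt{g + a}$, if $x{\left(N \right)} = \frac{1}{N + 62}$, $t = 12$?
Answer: $\frac{i \sqrt{391241207112862}}{133718} \approx 147.92 i$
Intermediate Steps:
$x{\left(N \right)} = \frac{1}{62 + N}$
$y = - \frac{12135}{74}$ ($y = \frac{1}{62 + 12} - 164 = \frac{1}{74} - 164 = - \frac{12135}{74} \approx -163.99$)
$a = - \frac{1619119}{74}$ ($a = -21716 - \frac{12135}{74} = - \frac{1619119}{74} \approx -21880.0$)
$g = - \frac{21062}{23491} \approx -0.8966$
$\sqrt{g + a} = \sqrt{- \frac{21062}{23491} - \frac{1619119}{74}} = \sqrt{- \frac{38036283017}{1738334}} = \frac{i \sqrt{391241207112862}}{133718}$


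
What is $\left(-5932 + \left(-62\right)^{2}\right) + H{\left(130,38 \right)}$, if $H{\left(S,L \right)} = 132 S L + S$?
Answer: $650122$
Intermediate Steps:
$H{\left(S,L \right)} = S + 132 L S$ ($H{\left(S,L \right)} = 132 L S + S = S + 132 L S$)
$\left(-5932 + \left(-62\right)^{2}\right) + H{\left(130,38 \right)} = \left(-5932 + \left(-62\right)^{2}\right) + 130 \left(1 + 132 \cdot 38\right) = \left(-5932 + 3844\right) + 130 \left(1 + 5016\right) = -2088 + 130 \cdot 5017 = -2088 + 652210 = 650122$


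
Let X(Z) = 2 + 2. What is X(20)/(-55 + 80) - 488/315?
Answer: -2188/1575 ≈ -1.3892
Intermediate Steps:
X(Z) = 4
X(20)/(-55 + 80) - 488/315 = 4/(-55 + 80) - 488/315 = 4/25 - 488*1/315 = 4*(1/25) - 488/315 = 4/25 - 488/315 = -2188/1575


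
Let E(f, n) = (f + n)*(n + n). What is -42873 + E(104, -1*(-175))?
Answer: 54777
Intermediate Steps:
E(f, n) = 2*n*(f + n) (E(f, n) = (f + n)*(2*n) = 2*n*(f + n))
-42873 + E(104, -1*(-175)) = -42873 + 2*(-1*(-175))*(104 - 1*(-175)) = -42873 + 2*175*(104 + 175) = -42873 + 2*175*279 = -42873 + 97650 = 54777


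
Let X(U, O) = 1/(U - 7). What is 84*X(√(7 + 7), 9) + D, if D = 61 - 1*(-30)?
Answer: 371/5 - 12*√14/5 ≈ 65.220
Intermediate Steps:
D = 91 (D = 61 + 30 = 91)
X(U, O) = 1/(-7 + U)
84*X(√(7 + 7), 9) + D = 84/(-7 + √(7 + 7)) + 91 = 84/(-7 + √14) + 91 = 91 + 84/(-7 + √14)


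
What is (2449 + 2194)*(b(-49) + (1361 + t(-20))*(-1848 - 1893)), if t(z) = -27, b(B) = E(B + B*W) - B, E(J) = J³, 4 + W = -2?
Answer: 45109902240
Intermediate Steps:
W = -6 (W = -4 - 2 = -6)
b(B) = -B - 125*B³ (b(B) = (B + B*(-6))³ - B = (B - 6*B)³ - B = (-5*B)³ - B = -125*B³ - B = -B - 125*B³)
(2449 + 2194)*(b(-49) + (1361 + t(-20))*(-1848 - 1893)) = (2449 + 2194)*((-1*(-49) - 125*(-49)³) + (1361 - 27)*(-1848 - 1893)) = 4643*((49 - 125*(-117649)) + 1334*(-3741)) = 4643*((49 + 14706125) - 4990494) = 4643*(14706174 - 4990494) = 4643*9715680 = 45109902240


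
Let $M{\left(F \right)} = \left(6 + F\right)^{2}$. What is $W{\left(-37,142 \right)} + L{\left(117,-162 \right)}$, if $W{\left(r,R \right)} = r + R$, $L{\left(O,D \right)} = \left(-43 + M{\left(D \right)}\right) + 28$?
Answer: $24426$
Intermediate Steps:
$L{\left(O,D \right)} = -15 + \left(6 + D\right)^{2}$ ($L{\left(O,D \right)} = \left(-43 + \left(6 + D\right)^{2}\right) + 28 = -15 + \left(6 + D\right)^{2}$)
$W{\left(r,R \right)} = R + r$
$W{\left(-37,142 \right)} + L{\left(117,-162 \right)} = \left(142 - 37\right) - \left(15 - \left(6 - 162\right)^{2}\right) = 105 - \left(15 - \left(-156\right)^{2}\right) = 105 + \left(-15 + 24336\right) = 105 + 24321 = 24426$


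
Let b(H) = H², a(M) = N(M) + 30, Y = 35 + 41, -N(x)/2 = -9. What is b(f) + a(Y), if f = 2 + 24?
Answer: 724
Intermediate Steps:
N(x) = 18 (N(x) = -2*(-9) = 18)
Y = 76
a(M) = 48 (a(M) = 18 + 30 = 48)
f = 26
b(f) + a(Y) = 26² + 48 = 676 + 48 = 724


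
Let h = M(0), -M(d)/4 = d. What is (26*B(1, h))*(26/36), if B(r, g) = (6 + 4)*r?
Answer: 1690/9 ≈ 187.78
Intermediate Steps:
M(d) = -4*d
h = 0 (h = -4*0 = 0)
B(r, g) = 10*r
(26*B(1, h))*(26/36) = (26*(10*1))*(26/36) = (26*10)*(26*(1/36)) = 260*(13/18) = 1690/9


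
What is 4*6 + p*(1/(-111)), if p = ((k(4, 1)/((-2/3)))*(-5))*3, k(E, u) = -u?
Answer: 1791/74 ≈ 24.203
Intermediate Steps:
p = -45/2 (p = (((-1*1)/((-2/3)))*(-5))*3 = (-1/((-2*⅓))*(-5))*3 = (-1/(-⅔)*(-5))*3 = (-1*(-3/2)*(-5))*3 = ((3/2)*(-5))*3 = -15/2*3 = -45/2 ≈ -22.500)
4*6 + p*(1/(-111)) = 4*6 - 45/(2*(-111)) = 24 - 45*(-1)/(2*111) = 24 - 45/2*(-1/111) = 24 + 15/74 = 1791/74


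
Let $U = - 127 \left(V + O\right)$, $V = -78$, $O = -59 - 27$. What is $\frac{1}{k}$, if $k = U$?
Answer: $\frac{1}{20828} \approx 4.8012 \cdot 10^{-5}$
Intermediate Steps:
$O = -86$ ($O = -59 - 27 = -86$)
$U = 20828$ ($U = - 127 \left(-78 - 86\right) = \left(-127\right) \left(-164\right) = 20828$)
$k = 20828$
$\frac{1}{k} = \frac{1}{20828}$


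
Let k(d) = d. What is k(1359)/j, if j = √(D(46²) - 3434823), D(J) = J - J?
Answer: -453*I*√381647/381647 ≈ -0.73328*I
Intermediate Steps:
D(J) = 0
j = 3*I*√381647 (j = √(0 - 3434823) = √(-3434823) = 3*I*√381647 ≈ 1853.3*I)
k(1359)/j = 1359/((3*I*√381647)) = 1359*(-I*√381647/1144941) = -453*I*√381647/381647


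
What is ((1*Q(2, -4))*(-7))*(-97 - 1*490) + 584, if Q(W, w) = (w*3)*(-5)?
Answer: 247124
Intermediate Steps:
Q(W, w) = -15*w (Q(W, w) = (3*w)*(-5) = -15*w)
((1*Q(2, -4))*(-7))*(-97 - 1*490) + 584 = ((1*(-15*(-4)))*(-7))*(-97 - 1*490) + 584 = ((1*60)*(-7))*(-97 - 490) + 584 = (60*(-7))*(-587) + 584 = -420*(-587) + 584 = 246540 + 584 = 247124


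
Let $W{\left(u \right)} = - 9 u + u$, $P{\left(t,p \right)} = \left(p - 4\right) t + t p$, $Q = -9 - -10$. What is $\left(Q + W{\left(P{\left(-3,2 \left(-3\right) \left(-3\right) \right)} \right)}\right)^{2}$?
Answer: $591361$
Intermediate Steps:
$Q = 1$ ($Q = -9 + 10 = 1$)
$P{\left(t,p \right)} = p t + t \left(-4 + p\right)$ ($P{\left(t,p \right)} = \left(-4 + p\right) t + p t = t \left(-4 + p\right) + p t = p t + t \left(-4 + p\right)$)
$W{\left(u \right)} = - 8 u$
$\left(Q + W{\left(P{\left(-3,2 \left(-3\right) \left(-3\right) \right)} \right)}\right)^{2} = \left(1 - 8 \cdot 2 \left(-3\right) \left(-2 + 2 \left(-3\right) \left(-3\right)\right)\right)^{2} = \left(1 - 8 \cdot 2 \left(-3\right) \left(-2 - -18\right)\right)^{2} = \left(1 - 8 \cdot 2 \left(-3\right) \left(-2 + 18\right)\right)^{2} = \left(1 - 8 \cdot 2 \left(-3\right) 16\right)^{2} = \left(1 - -768\right)^{2} = \left(1 + 768\right)^{2} = 769^{2} = 591361$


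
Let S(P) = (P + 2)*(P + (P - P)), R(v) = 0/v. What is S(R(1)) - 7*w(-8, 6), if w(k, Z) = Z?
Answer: -42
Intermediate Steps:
R(v) = 0
S(P) = P*(2 + P) (S(P) = (2 + P)*(P + 0) = (2 + P)*P = P*(2 + P))
S(R(1)) - 7*w(-8, 6) = 0*(2 + 0) - 7*6 = 0*2 - 42 = 0 - 42 = -42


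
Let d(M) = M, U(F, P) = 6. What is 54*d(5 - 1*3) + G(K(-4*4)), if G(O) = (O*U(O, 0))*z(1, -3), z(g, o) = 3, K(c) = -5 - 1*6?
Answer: -90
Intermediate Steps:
K(c) = -11 (K(c) = -5 - 6 = -11)
G(O) = 18*O (G(O) = (O*6)*3 = (6*O)*3 = 18*O)
54*d(5 - 1*3) + G(K(-4*4)) = 54*(5 - 1*3) + 18*(-11) = 54*(5 - 3) - 198 = 54*2 - 198 = 108 - 198 = -90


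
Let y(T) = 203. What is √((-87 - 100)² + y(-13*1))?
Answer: 6*√977 ≈ 187.54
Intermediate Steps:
√((-87 - 100)² + y(-13*1)) = √((-87 - 100)² + 203) = √((-187)² + 203) = √(34969 + 203) = √35172 = 6*√977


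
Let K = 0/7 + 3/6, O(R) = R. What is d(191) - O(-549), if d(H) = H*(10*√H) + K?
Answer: 1099/2 + 1910*√191 ≈ 26946.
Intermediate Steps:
K = ½ (K = 0*(⅐) + 3*(⅙) = 0 + ½ = ½ ≈ 0.50000)
d(H) = ½ + 10*H^(3/2) (d(H) = H*(10*√H) + ½ = 10*H^(3/2) + ½ = ½ + 10*H^(3/2))
d(191) - O(-549) = (½ + 10*191^(3/2)) - 1*(-549) = (½ + 10*(191*√191)) + 549 = (½ + 1910*√191) + 549 = 1099/2 + 1910*√191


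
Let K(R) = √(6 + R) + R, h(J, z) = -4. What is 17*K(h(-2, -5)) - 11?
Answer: -79 + 17*√2 ≈ -54.958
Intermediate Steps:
K(R) = R + √(6 + R)
17*K(h(-2, -5)) - 11 = 17*(-4 + √(6 - 4)) - 11 = 17*(-4 + √2) - 11 = (-68 + 17*√2) - 11 = -79 + 17*√2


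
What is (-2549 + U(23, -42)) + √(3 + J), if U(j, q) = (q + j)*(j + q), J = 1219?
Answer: -2188 + √1222 ≈ -2153.0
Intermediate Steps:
U(j, q) = (j + q)² (U(j, q) = (j + q)*(j + q) = (j + q)²)
(-2549 + U(23, -42)) + √(3 + J) = (-2549 + (23 - 42)²) + √(3 + 1219) = (-2549 + (-19)²) + √1222 = (-2549 + 361) + √1222 = -2188 + √1222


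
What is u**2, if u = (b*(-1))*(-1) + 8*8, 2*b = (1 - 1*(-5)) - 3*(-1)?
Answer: 18769/4 ≈ 4692.3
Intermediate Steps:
b = 9/2 (b = ((1 - 1*(-5)) - 3*(-1))/2 = ((1 + 5) + 3)/2 = (6 + 3)/2 = (1/2)*9 = 9/2 ≈ 4.5000)
u = 137/2 (u = ((9/2)*(-1))*(-1) + 8*8 = -9/2*(-1) + 64 = 9/2 + 64 = 137/2 ≈ 68.500)
u**2 = (137/2)**2 = 18769/4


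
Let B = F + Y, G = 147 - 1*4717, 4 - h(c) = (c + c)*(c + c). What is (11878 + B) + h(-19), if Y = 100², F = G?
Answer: 15868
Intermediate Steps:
h(c) = 4 - 4*c² (h(c) = 4 - (c + c)*(c + c) = 4 - 2*c*2*c = 4 - 4*c²)
G = -4570 (G = 147 - 4717 = -4570)
F = -4570
Y = 10000
B = 5430 (B = -4570 + 10000 = 5430)
(11878 + B) + h(-19) = (11878 + 5430) + (4 - 4*(-19)²) = 17308 + (4 - 4*361) = 17308 + (4 - 1444) = 17308 - 1440 = 15868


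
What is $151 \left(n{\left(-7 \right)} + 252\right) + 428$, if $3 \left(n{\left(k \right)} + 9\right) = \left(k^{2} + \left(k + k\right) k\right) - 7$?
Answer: $\frac{132503}{3} \approx 44168.0$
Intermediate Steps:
$n{\left(k \right)} = - \frac{34}{3} + k^{2}$ ($n{\left(k \right)} = -9 + \frac{\left(k^{2} + \left(k + k\right) k\right) - 7}{3} = -9 + \frac{\left(k^{2} + 2 k k\right) - 7}{3} = -9 + \frac{\left(k^{2} + 2 k^{2}\right) - 7}{3} = -9 + \frac{3 k^{2} - 7}{3} = -9 + \frac{-7 + 3 k^{2}}{3} = -9 + \left(- \frac{7}{3} + k^{2}\right) = - \frac{34}{3} + k^{2}$)
$151 \left(n{\left(-7 \right)} + 252\right) + 428 = 151 \left(\left(- \frac{34}{3} + \left(-7\right)^{2}\right) + 252\right) + 428 = 151 \left(\left(- \frac{34}{3} + 49\right) + 252\right) + 428 = 151 \left(\frac{113}{3} + 252\right) + 428 = 151 \cdot \frac{869}{3} + 428 = \frac{131219}{3} + 428 = \frac{132503}{3}$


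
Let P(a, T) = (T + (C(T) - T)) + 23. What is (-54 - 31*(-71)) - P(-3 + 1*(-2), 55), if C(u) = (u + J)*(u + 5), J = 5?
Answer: -1476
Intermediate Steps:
C(u) = (5 + u)² (C(u) = (u + 5)*(u + 5) = (5 + u)*(5 + u) = (5 + u)²)
P(a, T) = 48 + T² + 10*T (P(a, T) = (T + ((25 + T² + 10*T) - T)) + 23 = (T + (25 + T² + 9*T)) + 23 = (25 + T² + 10*T) + 23 = 48 + T² + 10*T)
(-54 - 31*(-71)) - P(-3 + 1*(-2), 55) = (-54 - 31*(-71)) - (48 + 55² + 10*55) = (-54 + 2201) - (48 + 3025 + 550) = 2147 - 1*3623 = 2147 - 3623 = -1476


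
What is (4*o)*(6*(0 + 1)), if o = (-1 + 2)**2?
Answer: 24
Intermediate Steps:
o = 1 (o = 1**2 = 1)
(4*o)*(6*(0 + 1)) = (4*1)*(6*(0 + 1)) = 4*(6*1) = 4*6 = 24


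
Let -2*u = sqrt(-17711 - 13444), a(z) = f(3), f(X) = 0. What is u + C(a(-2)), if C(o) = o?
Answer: -I*sqrt(31155)/2 ≈ -88.254*I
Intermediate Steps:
a(z) = 0
u = -I*sqrt(31155)/2 (u = -sqrt(-17711 - 13444)/2 = -I*sqrt(31155)/2 ≈ -88.254*I)
u + C(a(-2)) = -I*sqrt(31155)/2 + 0 = -I*sqrt(31155)/2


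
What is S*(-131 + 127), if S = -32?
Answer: 128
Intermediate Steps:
S*(-131 + 127) = -32*(-131 + 127) = -32*(-4) = 128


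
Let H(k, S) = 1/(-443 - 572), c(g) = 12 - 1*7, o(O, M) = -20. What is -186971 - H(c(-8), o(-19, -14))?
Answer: -189775564/1015 ≈ -1.8697e+5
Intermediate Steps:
c(g) = 5 (c(g) = 12 - 7 = 5)
H(k, S) = -1/1015 (H(k, S) = 1/(-1015) = -1/1015)
-186971 - H(c(-8), o(-19, -14)) = -186971 - 1*(-1/1015) = -186971 + 1/1015 = -189775564/1015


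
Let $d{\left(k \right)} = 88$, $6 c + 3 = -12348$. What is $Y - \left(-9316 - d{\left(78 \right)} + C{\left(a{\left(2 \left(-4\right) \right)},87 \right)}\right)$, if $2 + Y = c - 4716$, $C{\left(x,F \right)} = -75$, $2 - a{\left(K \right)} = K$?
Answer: $\frac{5405}{2} \approx 2702.5$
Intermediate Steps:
$c = - \frac{4117}{2}$ ($c = - \frac{1}{2} + \frac{1}{6} \left(-12348\right) = - \frac{1}{2} - 2058 = - \frac{4117}{2} \approx -2058.5$)
$a{\left(K \right)} = 2 - K$
$Y = - \frac{13553}{2}$ ($Y = -2 - \frac{13549}{2} = - \frac{13553}{2} \approx -6776.5$)
$Y - \left(-9316 - d{\left(78 \right)} + C{\left(a{\left(2 \left(-4\right) \right)},87 \right)}\right) = - \frac{13553}{2} + \left(\left(88 - -9316\right) - -75\right) = - \frac{13553}{2} + \left(\left(88 + 9316\right) + 75\right) = - \frac{13553}{2} + \left(9404 + 75\right) = - \frac{13553}{2} + 9479 = \frac{5405}{2}$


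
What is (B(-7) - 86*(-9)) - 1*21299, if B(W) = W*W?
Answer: -20476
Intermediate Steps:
B(W) = W²
(B(-7) - 86*(-9)) - 1*21299 = ((-7)² - 86*(-9)) - 1*21299 = (49 + 774) - 21299 = 823 - 21299 = -20476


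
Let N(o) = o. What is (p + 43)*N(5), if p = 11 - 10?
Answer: 220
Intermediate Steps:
p = 1
(p + 43)*N(5) = (1 + 43)*5 = 44*5 = 220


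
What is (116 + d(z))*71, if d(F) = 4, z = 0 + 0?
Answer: 8520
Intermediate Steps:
z = 0
(116 + d(z))*71 = (116 + 4)*71 = 120*71 = 8520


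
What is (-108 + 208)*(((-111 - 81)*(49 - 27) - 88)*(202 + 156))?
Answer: -154369600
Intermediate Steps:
(-108 + 208)*(((-111 - 81)*(49 - 27) - 88)*(202 + 156)) = 100*((-192*22 - 88)*358) = 100*((-4224 - 88)*358) = 100*(-4312*358) = 100*(-1543696) = -154369600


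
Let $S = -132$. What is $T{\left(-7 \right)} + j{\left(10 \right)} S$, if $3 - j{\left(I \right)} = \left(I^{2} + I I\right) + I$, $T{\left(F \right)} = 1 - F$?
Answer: $27332$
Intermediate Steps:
$j{\left(I \right)} = 3 - I - 2 I^{2}$ ($j{\left(I \right)} = 3 - \left(\left(I^{2} + I I\right) + I\right) = 3 - \left(\left(I^{2} + I^{2}\right) + I\right) = 3 - \left(2 I^{2} + I\right) = 3 - \left(I + 2 I^{2}\right) = 3 - I - 2 I^{2}$)
$T{\left(-7 \right)} + j{\left(10 \right)} S = \left(1 - -7\right) + \left(3 - 10 - 2 \cdot 10^{2}\right) \left(-132\right) = \left(1 + 7\right) + \left(3 - 10 - 200\right) \left(-132\right) = 8 + \left(3 - 10 - 200\right) \left(-132\right) = 8 - -27324 = 8 + 27324 = 27332$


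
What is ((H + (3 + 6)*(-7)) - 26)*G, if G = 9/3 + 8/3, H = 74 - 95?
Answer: -1870/3 ≈ -623.33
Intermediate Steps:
H = -21
G = 17/3 (G = 9*(1/3) + 8*(1/3) = 3 + 8/3 = 17/3 ≈ 5.6667)
((H + (3 + 6)*(-7)) - 26)*G = ((-21 + (3 + 6)*(-7)) - 26)*(17/3) = ((-21 + 9*(-7)) - 26)*(17/3) = ((-21 - 63) - 26)*(17/3) = (-84 - 26)*(17/3) = -110*17/3 = -1870/3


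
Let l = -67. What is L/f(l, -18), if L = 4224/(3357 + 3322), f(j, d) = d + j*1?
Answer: -4224/567715 ≈ -0.0074404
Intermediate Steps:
f(j, d) = d + j
L = 4224/6679 ≈ 0.63243
L/f(l, -18) = 4224/(6679*(-18 - 67)) = (4224/6679)/(-85) = (4224/6679)*(-1/85) = -4224/567715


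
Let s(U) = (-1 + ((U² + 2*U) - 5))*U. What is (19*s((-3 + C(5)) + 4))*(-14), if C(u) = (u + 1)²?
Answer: -14142954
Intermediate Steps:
C(u) = (1 + u)²
s(U) = U*(-6 + U² + 2*U) (s(U) = (-1 + (-5 + U² + 2*U))*U = (-6 + U² + 2*U)*U = U*(-6 + U² + 2*U))
(19*s((-3 + C(5)) + 4))*(-14) = (19*(((-3 + (1 + 5)²) + 4)*(-6 + ((-3 + (1 + 5)²) + 4)² + 2*((-3 + (1 + 5)²) + 4))))*(-14) = (19*(((-3 + 6²) + 4)*(-6 + ((-3 + 6²) + 4)² + 2*((-3 + 6²) + 4))))*(-14) = (19*(((-3 + 36) + 4)*(-6 + ((-3 + 36) + 4)² + 2*((-3 + 36) + 4))))*(-14) = (19*((33 + 4)*(-6 + (33 + 4)² + 2*(33 + 4))))*(-14) = (19*(37*(-6 + 37² + 2*37)))*(-14) = (19*(37*(-6 + 1369 + 74)))*(-14) = (19*(37*1437))*(-14) = (19*53169)*(-14) = 1010211*(-14) = -14142954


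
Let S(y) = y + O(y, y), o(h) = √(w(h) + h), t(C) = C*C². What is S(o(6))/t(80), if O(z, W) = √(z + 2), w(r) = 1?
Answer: √7/512000 + √(2 + √7)/512000 ≈ 9.3773e-6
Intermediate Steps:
t(C) = C³
O(z, W) = √(2 + z)
o(h) = √(1 + h)
S(y) = y + √(2 + y)
S(o(6))/t(80) = (√(1 + 6) + √(2 + √(1 + 6)))/(80³) = (√7 + √(2 + √7))/512000 = (√7 + √(2 + √7))*(1/512000) = √7/512000 + √(2 + √7)/512000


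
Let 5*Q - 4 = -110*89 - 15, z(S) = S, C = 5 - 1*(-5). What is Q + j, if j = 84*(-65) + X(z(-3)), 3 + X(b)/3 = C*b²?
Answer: -35796/5 ≈ -7159.2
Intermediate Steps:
C = 10 (C = 5 + 5 = 10)
X(b) = -9 + 30*b² (X(b) = -9 + 3*(10*b²) = -9 + 30*b²)
Q = -9801/5 (Q = ⅘ + (-110*89 - 15)/5 = ⅘ + (-9790 - 15)/5 = ⅘ + (⅕)*(-9805) = ⅘ - 1961 = -9801/5 ≈ -1960.2)
j = -5199 (j = 84*(-65) + (-9 + 30*(-3)²) = -5460 + (-9 + 30*9) = -5460 + (-9 + 270) = -5460 + 261 = -5199)
Q + j = -9801/5 - 5199 = -35796/5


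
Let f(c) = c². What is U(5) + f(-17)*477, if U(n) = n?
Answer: 137858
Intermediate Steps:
U(5) + f(-17)*477 = 5 + (-17)²*477 = 5 + 289*477 = 5 + 137853 = 137858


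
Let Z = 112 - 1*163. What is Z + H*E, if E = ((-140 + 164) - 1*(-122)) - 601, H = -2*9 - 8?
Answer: 11779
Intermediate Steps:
H = -26 (H = -18 - 8 = -26)
E = -455 (E = (24 + 122) - 601 = 146 - 601 = -455)
Z = -51 (Z = 112 - 163 = -51)
Z + H*E = -51 - 26*(-455) = -51 + 11830 = 11779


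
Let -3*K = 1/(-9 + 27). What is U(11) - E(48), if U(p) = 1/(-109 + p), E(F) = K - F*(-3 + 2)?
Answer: -63493/1323 ≈ -47.992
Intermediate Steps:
K = -1/54 (K = -1/(3*(-9 + 27)) = -⅓/18 = -⅓*1/18 = -1/54 ≈ -0.018519)
E(F) = -1/54 + F (E(F) = -1/54 - F*(-3 + 2) = -1/54 - F*(-1) = -1/54 - (-1)*F = -1/54 + F)
U(11) - E(48) = 1/(-109 + 11) - (-1/54 + 48) = 1/(-98) - 1*2591/54 = -1/98 - 2591/54 = -63493/1323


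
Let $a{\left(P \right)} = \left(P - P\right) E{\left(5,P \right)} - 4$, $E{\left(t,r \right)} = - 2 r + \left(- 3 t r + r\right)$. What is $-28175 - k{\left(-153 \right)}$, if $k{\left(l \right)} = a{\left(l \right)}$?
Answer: $-28171$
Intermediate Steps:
$E{\left(t,r \right)} = - r - 3 r t$ ($E{\left(t,r \right)} = - 2 r - \left(- r + 3 r t\right) = - r - 3 r t$)
$a{\left(P \right)} = -4$ ($a{\left(P \right)} = \left(P - P\right) \left(- P \left(1 + 3 \cdot 5\right)\right) - 4 = 0 \left(- P \left(1 + 15\right)\right) - 4 = 0 \left(\left(-1\right) P 16\right) - 4 = 0 \left(- 16 P\right) - 4 = 0 - 4 = -4$)
$k{\left(l \right)} = -4$
$-28175 - k{\left(-153 \right)} = -28175 - -4 = -28175 + 4 = -28171$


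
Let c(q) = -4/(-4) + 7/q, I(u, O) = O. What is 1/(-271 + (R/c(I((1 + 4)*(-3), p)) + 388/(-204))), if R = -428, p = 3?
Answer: -255/102332 ≈ -0.0024919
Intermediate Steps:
c(q) = 1 + 7/q (c(q) = -4*(-¼) + 7/q = 1 + 7/q)
1/(-271 + (R/c(I((1 + 4)*(-3), p)) + 388/(-204))) = 1/(-271 + (-428*3/(7 + 3) + 388/(-204))) = 1/(-271 + (-428/((⅓)*10) + 388*(-1/204))) = 1/(-271 + (-428/10/3 - 97/51)) = 1/(-271 + (-428*3/10 - 97/51)) = 1/(-271 + (-642/5 - 97/51)) = 1/(-271 - 33227/255) = 1/(-102332/255) = -255/102332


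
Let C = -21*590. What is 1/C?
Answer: -1/12390 ≈ -8.0710e-5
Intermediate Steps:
C = -12390
1/C = 1/(-12390) = -1/12390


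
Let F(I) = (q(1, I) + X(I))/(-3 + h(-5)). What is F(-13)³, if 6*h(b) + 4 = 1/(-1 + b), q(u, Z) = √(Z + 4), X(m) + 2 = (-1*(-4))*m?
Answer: 7278615936/2352637 - 1223180352*I/2352637 ≈ 3093.8 - 519.92*I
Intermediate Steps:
X(m) = -2 + 4*m (X(m) = -2 + (-1*(-4))*m = -2 + 4*m)
q(u, Z) = √(4 + Z)
h(b) = -⅔ + 1/(6*(-1 + b))
F(I) = 72/133 - 144*I/133 - 36*√(4 + I)/133 (F(I) = (√(4 + I) + (-2 + 4*I))/(-3 + (5 - 4*(-5))/(6*(-1 - 5))) = (-2 + √(4 + I) + 4*I)/(-3 + (⅙)*(5 + 20)/(-6)) = (-2 + √(4 + I) + 4*I)/(-3 + (⅙)*(-⅙)*25) = (-2 + √(4 + I) + 4*I)/(-3 - 25/36) = (-2 + √(4 + I) + 4*I)/(-133/36) = (-2 + √(4 + I) + 4*I)*(-36/133) = 72/133 - 144*I/133 - 36*√(4 + I)/133)
F(-13)³ = (72/133 - 144/133*(-13) - 36*√(4 - 13)/133)³ = (72/133 + 1872/133 - 108*I/133)³ = (1944/133 - 108*I/133)³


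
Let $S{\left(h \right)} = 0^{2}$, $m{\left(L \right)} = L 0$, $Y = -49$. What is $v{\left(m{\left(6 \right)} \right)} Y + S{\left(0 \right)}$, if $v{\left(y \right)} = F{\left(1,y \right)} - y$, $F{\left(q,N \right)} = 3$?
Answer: $-147$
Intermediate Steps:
$m{\left(L \right)} = 0$
$S{\left(h \right)} = 0$
$v{\left(y \right)} = 3 - y$
$v{\left(m{\left(6 \right)} \right)} Y + S{\left(0 \right)} = \left(3 - 0\right) \left(-49\right) + 0 = \left(3 + 0\right) \left(-49\right) + 0 = 3 \left(-49\right) + 0 = -147 + 0 = -147$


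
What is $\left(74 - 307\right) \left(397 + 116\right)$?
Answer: $-119529$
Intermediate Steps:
$\left(74 - 307\right) \left(397 + 116\right) = \left(-233\right) 513 = -119529$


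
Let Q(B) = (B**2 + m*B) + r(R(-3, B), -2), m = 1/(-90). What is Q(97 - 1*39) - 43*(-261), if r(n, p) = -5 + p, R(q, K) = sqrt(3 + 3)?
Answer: 656071/45 ≈ 14579.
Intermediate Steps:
R(q, K) = sqrt(6)
m = -1/90 ≈ -0.011111
Q(B) = -7 + B**2 - B/90 (Q(B) = (B**2 - B/90) + (-5 - 2) = (B**2 - B/90) - 7 = -7 + B**2 - B/90)
Q(97 - 1*39) - 43*(-261) = (-7 + (97 - 1*39)**2 - (97 - 1*39)/90) - 43*(-261) = (-7 + (97 - 39)**2 - (97 - 39)/90) + 11223 = (-7 + 58**2 - 1/90*58) + 11223 = (-7 + 3364 - 29/45) + 11223 = 151036/45 + 11223 = 656071/45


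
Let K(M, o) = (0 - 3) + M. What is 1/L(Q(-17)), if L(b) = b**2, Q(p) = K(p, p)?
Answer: 1/400 ≈ 0.0025000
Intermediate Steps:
K(M, o) = -3 + M
Q(p) = -3 + p
1/L(Q(-17)) = 1/((-3 - 17)**2) = 1/((-20)**2) = 1/400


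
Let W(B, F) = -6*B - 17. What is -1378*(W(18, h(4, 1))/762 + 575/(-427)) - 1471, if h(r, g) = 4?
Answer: 99348148/162687 ≈ 610.67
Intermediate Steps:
W(B, F) = -17 - 6*B
-1378*(W(18, h(4, 1))/762 + 575/(-427)) - 1471 = -1378*((-17 - 6*18)/762 + 575/(-427)) - 1471 = -1378*((-17 - 108)*(1/762) + 575*(-1/427)) - 1471 = -1378*(-125*1/762 - 575/427) - 1471 = -1378*(-125/762 - 575/427) - 1471 = -1378*(-491525/325374) - 1471 = 338660725/162687 - 1471 = 99348148/162687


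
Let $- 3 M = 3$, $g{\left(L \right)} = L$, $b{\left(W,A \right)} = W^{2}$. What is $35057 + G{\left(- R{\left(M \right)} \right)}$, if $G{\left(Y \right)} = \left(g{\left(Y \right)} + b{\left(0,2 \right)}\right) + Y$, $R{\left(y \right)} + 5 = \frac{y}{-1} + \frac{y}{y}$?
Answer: $35063$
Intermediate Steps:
$M = -1$ ($M = \left(- \frac{1}{3}\right) 3 = -1$)
$R{\left(y \right)} = -4 - y$ ($R{\left(y \right)} = -5 + \left(\frac{y}{-1} + \frac{y}{y}\right) = -5 + \left(y \left(-1\right) + 1\right) = -5 - \left(-1 + y\right) = -4 - y$)
$G{\left(Y \right)} = 2 Y$ ($G{\left(Y \right)} = \left(Y + 0^{2}\right) + Y = \left(Y + 0\right) + Y = Y + Y = 2 Y$)
$35057 + G{\left(- R{\left(M \right)} \right)} = 35057 + 2 \left(- (-4 - -1)\right) = 35057 + 2 \left(- (-4 + 1)\right) = 35057 + 2 \left(\left(-1\right) \left(-3\right)\right) = 35057 + 2 \cdot 3 = 35057 + 6 = 35063$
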